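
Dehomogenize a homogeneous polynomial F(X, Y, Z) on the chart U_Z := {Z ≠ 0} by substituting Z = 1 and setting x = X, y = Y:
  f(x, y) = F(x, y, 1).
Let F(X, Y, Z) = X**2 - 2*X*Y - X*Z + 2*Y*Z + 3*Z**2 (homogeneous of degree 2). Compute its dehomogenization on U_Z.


f(x, y) = x**2 - 2*x*y - x + 2*y + 3

On U_Z we set Z = 1. Each monomial c·X^i·Y^j·Z^k in F becomes c·x^i·y^j·1^k = c·x^i·y^j.
Substituting Z = 1: F(X, Y, 1) = x**2 - 2*x*y - x + 2*y + 3.
Note: deg(f) ≤ deg(F) = 2; strict inequality happens when F is divisible by Z (lost terms).


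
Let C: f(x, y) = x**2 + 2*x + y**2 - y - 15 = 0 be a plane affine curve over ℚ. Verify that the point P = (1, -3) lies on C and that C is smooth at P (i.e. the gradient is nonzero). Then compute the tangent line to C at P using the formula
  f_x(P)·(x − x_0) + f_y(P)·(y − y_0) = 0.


Tangent line at P: 4*x - 7*y - 25 = 0.

Step 1: f(1, -3) = 0, so P lies on C.
Step 2: partial derivatives
  f_x(x, y) = 2*x + 2, f_y(x, y) = 2*y - 1.
  f_x(P) = 4, f_y(P) = -7 (gradient nonzero, so P is smooth).
Step 3: tangent line at P: 4·(x − 1) + -7·(y − -3) = 0.
Expanding: 4*x - 7*y - 25 = 0.


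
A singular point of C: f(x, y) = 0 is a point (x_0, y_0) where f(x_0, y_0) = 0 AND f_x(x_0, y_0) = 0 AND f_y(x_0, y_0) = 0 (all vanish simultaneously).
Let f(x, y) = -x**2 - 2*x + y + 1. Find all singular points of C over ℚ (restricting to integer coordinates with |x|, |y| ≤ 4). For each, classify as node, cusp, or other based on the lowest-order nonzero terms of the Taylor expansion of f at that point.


No singular points in the scanned grid; C is smooth there.

Compute partial derivatives:
  f_x = -2*x - 2.
  f_y = 1.
f_y = 1 is a nonzero constant, so f_y never vanishes: no point (x, y) can satisfy f = f_x = f_y = 0. In particular no (x, y) ∈ {−4, ..., 4}² is singular; the curve is smooth.


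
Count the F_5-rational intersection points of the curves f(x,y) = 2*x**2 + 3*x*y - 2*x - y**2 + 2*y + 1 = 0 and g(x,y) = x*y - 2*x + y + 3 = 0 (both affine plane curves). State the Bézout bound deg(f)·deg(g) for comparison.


Common zeros: {(4, 0), (4, 4)}; count = 2; Bézout bound = 4.

deg(f) = 2, deg(g) = 2, so Bézout bound = 4.
Scan x ∈ F_5. For each x, list the y ∈ F_5 with f(x, y) ≡ 0 and those with g(x, y) ≡ 0 (mod 5); the common zeros in that column are the intersection.
  x = 0: f ≡ 0 at y ∈ ∅; g ≡ 0 at y ∈ {2}; common: ∅.
  x = 1: f ≡ 0 at y ∈ {1, 4}; g ≡ 0 at y ∈ {2}; common: ∅.
  x = 2: f ≡ 0 at y ∈ {0, 3}; g ≡ 0 at y ∈ {2}; common: ∅.
  x = 3: f ≡ 0 at y ∈ ∅; g ≡ 0 at y ∈ {2}; common: ∅.
  x = 4: f ≡ 0 at y ∈ {0, 4}; g ≡ 0 at y ∈ {0, 1, 2, 3, 4}; common: {0, 4}.
Collecting: common zeros = {(4, 0), (4, 4)}, so the count is 2.
Comparison with the Bézout bound: 2 ≤ 4 = deg(f)·deg(g), as expected for curves with no common component (the affine F_5-count falls short of the bound because intersections may lie at infinity, over extension fields, or carry multiplicity).


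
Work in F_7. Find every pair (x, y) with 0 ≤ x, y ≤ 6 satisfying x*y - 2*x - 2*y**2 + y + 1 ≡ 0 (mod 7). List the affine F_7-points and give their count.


Affine F_7-points: {(0, 1), (0, 3), (3, 4), (3, 5), (4, 0), (4, 6)}; count = 6.

For each of the 49 pairs (x, y) ∈ F_7², evaluate f(x, y) mod 7. Record the zeros.
  x = 0: [0↦1, 1↦0, 2↦2, 3↦0, 4↦1, 5↦5, 6↦5]  zeros at y ∈ {1, 3}
  x = 1: [0↦6, 1↦6, 2↦2, 3↦1, 4↦3, 5↦1, 6↦2]  zeros at y ∈ ∅
  x = 2: [0↦4, 1↦5, 2↦2, 3↦2, 4↦5, 5↦4, 6↦6]  zeros at y ∈ ∅
  x = 3: [0↦2, 1↦4, 2↦2, 3↦3, 4↦0, 5↦0, 6↦3]  zeros at y ∈ {4, 5}
  x = 4: [0↦0, 1↦3, 2↦2, 3↦4, 4↦2, 5↦3, 6↦0]  zeros at y ∈ {0, 6}
  x = 5: [0↦5, 1↦2, 2↦2, 3↦5, 4↦4, 5↦6, 6↦4]  zeros at y ∈ ∅
  x = 6: [0↦3, 1↦1, 2↦2, 3↦6, 4↦6, 5↦2, 6↦1]  zeros at y ∈ ∅
Collecting zeros: affine points = {(0, 1), (0, 3), (3, 4), (3, 5), (4, 0), (4, 6)}.
Total count |C(F_7)_aff| = 6.


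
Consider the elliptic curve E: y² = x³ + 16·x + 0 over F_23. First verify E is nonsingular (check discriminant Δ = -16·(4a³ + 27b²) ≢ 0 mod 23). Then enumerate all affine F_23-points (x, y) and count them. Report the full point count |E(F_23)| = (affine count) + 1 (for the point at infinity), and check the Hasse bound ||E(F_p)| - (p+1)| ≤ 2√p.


Affine points = {(0, 0), (3, 11), (3, 12), (4, 6), (4, 17), (6, 6), (6, 17), (7, 8), (7, 15), (11, 9), (11, 14), (13, 6), (13, 17), (14, 1), (14, 22), (15, 2), (15, 21), (18, 5), (18, 18), (21, 11), (21, 12), (22, 11), (22, 12)}; affine count = 23; |E(F_23)| = 24.

Discriminant check: Δ ∝ 4a³ + 27b² = 4·16³ + 27·0² = 4·4096 + 27·0 ≡ 8 (mod 23). Nonzero ⇒ E is nonsingular.
For each x ∈ F_23, compute rhs = x³ + 16·x + 0 mod 23, then count y ∈ F_23 with y² ≡ rhs.
  x = 0: rhs = 0, matching y values: 0 (1 points).
  x = 1: rhs = 17, matching y values: none (0 points).
  x = 2: rhs = 17, matching y values: none (0 points).
  x = 3: rhs = 6, matching y values: 11, 12 (2 points).
  x = 4: rhs = 13, matching y values: 6, 17 (2 points).
  x = 5: rhs = 21, matching y values: none (0 points).
  x = 6: rhs = 13, matching y values: 6, 17 (2 points).
  x = 7: rhs = 18, matching y values: 8, 15 (2 points).
  x = 8: rhs = 19, matching y values: none (0 points).
  x = 9: rhs = 22, matching y values: none (0 points).
  x = 10: rhs = 10, matching y values: none (0 points).
  x = 11: rhs = 12, matching y values: 9, 14 (2 points).
  x = 12: rhs = 11, matching y values: none (0 points).
  x = 13: rhs = 13, matching y values: 6, 17 (2 points).
  x = 14: rhs = 1, matching y values: 1, 22 (2 points).
  x = 15: rhs = 4, matching y values: 2, 21 (2 points).
  x = 16: rhs = 5, matching y values: none (0 points).
  x = 17: rhs = 10, matching y values: none (0 points).
  x = 18: rhs = 2, matching y values: 5, 18 (2 points).
  x = 19: rhs = 10, matching y values: none (0 points).
  x = 20: rhs = 17, matching y values: none (0 points).
  x = 21: rhs = 6, matching y values: 11, 12 (2 points).
  x = 22: rhs = 6, matching y values: 11, 12 (2 points).
Total affine count: 23.
Full point count |E(F_23)| = 23 + 1 = 24.
Hasse bound: |24 − (23+1)| = |0| = 0 ≤ 2√23 ≈ 9.5917 ✓.


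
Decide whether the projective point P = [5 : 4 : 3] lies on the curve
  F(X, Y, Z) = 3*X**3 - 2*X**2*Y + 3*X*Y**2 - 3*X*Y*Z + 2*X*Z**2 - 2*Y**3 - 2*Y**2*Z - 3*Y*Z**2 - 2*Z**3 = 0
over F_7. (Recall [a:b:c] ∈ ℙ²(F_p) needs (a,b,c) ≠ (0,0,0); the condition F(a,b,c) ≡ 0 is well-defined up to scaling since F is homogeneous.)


F(5,4,3) ≡ 2 (mod 7); P is NOT on the curve.

Evaluate F(5, 4, 3) term-by-term (mod 7).
  3*X**3 ↦ 3·125·1·1 = 375
  -2*X**2*Y ↦ -2·25·4·1 = -200
  3*X*Y**2 ↦ 3·5·16·1 = 240
  -3*X*Y*Z ↦ -3·5·4·3 = -180
  2*X*Z**2 ↦ 2·5·1·9 = 90
  -2*Y**3 ↦ -2·1·64·1 = -128
  -2*Y**2*Z ↦ -2·1·16·3 = -96
  -3*Y*Z**2 ↦ -3·1·4·9 = -108
  -2*Z**3 ↦ -2·1·1·27 = -54
Sum: F(5, 4, 3) = (375) + (-200) + (240) + (-180) + (90) + (-128) + (-96) + (-108) + (-54) = -61.
Reducing mod 7: -61 ≡ 2 (mod 7).
Since F(a, b, c) ≡ 2 ≠ 0 (mod 7), P does NOT lie on the curve.


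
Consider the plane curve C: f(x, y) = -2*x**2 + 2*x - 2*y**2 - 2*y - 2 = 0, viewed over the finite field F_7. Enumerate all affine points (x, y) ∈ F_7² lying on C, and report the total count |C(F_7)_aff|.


Affine F_7-points: {(0, 2), (0, 4), (1, 2), (1, 4), (3, 0), (3, 6), (5, 0), (5, 6)}; count = 8.

For each of the 49 pairs (x, y) ∈ F_7², evaluate f(x, y) mod 7. Record the zeros.
  x = 0: [0↦5, 1↦1, 2↦0, 3↦2, 4↦0, 5↦1, 6↦5]  zeros at y ∈ {2, 4}
  x = 1: [0↦5, 1↦1, 2↦0, 3↦2, 4↦0, 5↦1, 6↦5]  zeros at y ∈ {2, 4}
  x = 2: [0↦1, 1↦4, 2↦3, 3↦5, 4↦3, 5↦4, 6↦1]  zeros at y ∈ ∅
  x = 3: [0↦0, 1↦3, 2↦2, 3↦4, 4↦2, 5↦3, 6↦0]  zeros at y ∈ {0, 6}
  x = 4: [0↦2, 1↦5, 2↦4, 3↦6, 4↦4, 5↦5, 6↦2]  zeros at y ∈ ∅
  x = 5: [0↦0, 1↦3, 2↦2, 3↦4, 4↦2, 5↦3, 6↦0]  zeros at y ∈ {0, 6}
  x = 6: [0↦1, 1↦4, 2↦3, 3↦5, 4↦3, 5↦4, 6↦1]  zeros at y ∈ ∅
Collecting zeros: affine points = {(0, 2), (0, 4), (1, 2), (1, 4), (3, 0), (3, 6), (5, 0), (5, 6)}.
Total count |C(F_7)_aff| = 8.


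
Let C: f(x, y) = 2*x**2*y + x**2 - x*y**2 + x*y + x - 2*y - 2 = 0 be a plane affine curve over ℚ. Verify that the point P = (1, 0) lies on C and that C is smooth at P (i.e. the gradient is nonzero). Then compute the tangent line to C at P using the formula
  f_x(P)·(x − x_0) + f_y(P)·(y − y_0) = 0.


Tangent line at P: 3*x + y - 3 = 0.

Step 1: f(1, 0) = 0, so P lies on C.
Step 2: partial derivatives
  f_x(x, y) = 4*x*y + 2*x - y**2 + y + 1, f_y(x, y) = 2*x**2 - 2*x*y + x - 2.
  f_x(P) = 3, f_y(P) = 1 (gradient nonzero, so P is smooth).
Step 3: tangent line at P: 3·(x − 1) + 1·(y − 0) = 0.
Expanding: 3*x + y - 3 = 0.


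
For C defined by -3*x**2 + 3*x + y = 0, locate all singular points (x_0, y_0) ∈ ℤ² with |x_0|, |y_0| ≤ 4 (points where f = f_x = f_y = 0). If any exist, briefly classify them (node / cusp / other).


No singular points in the scanned grid; C is smooth there.

Compute partial derivatives:
  f_x = 3 - 6*x.
  f_y = 1.
f_y = 1 is a nonzero constant, so f_y never vanishes: no point (x, y) can satisfy f = f_x = f_y = 0. In particular no (x, y) ∈ {−4, ..., 4}² is singular; the curve is smooth.


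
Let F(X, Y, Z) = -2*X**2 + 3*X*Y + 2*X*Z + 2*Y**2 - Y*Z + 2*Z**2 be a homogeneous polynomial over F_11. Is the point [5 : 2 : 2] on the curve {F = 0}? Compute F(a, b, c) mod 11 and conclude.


F(5,2,2) ≡ 1 (mod 11); P is NOT on the curve.

Evaluate F(5, 2, 2) term-by-term (mod 11).
  -2*X**2 ↦ -2·25·1·1 = -50
  3*X*Y ↦ 3·5·2·1 = 30
  2*X*Z ↦ 2·5·1·2 = 20
  2*Y**2 ↦ 2·1·4·1 = 8
  -Y*Z ↦ -1·1·2·2 = -4
  2*Z**2 ↦ 2·1·1·4 = 8
Sum: F(5, 2, 2) = (-50) + (30) + (20) + (8) + (-4) + (8) = 12.
Reducing mod 11: 12 ≡ 1 (mod 11).
Since F(a, b, c) ≡ 1 ≠ 0 (mod 11), P does NOT lie on the curve.


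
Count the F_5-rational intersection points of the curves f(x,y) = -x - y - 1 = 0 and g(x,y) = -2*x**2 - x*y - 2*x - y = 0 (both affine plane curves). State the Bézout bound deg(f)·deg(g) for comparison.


Common zeros: {(1, 3), (4, 0)}; count = 2; Bézout bound = 2.

deg(f) = 1, deg(g) = 2, so Bézout bound = 2.
Scan x ∈ F_5. For each x, list the y ∈ F_5 with f(x, y) ≡ 0 and those with g(x, y) ≡ 0 (mod 5); the common zeros in that column are the intersection.
  x = 0: f ≡ 0 at y ∈ {4}; g ≡ 0 at y ∈ {0}; common: ∅.
  x = 1: f ≡ 0 at y ∈ {3}; g ≡ 0 at y ∈ {3}; common: {3}.
  x = 2: f ≡ 0 at y ∈ {2}; g ≡ 0 at y ∈ {1}; common: ∅.
  x = 3: f ≡ 0 at y ∈ {1}; g ≡ 0 at y ∈ {4}; common: ∅.
  x = 4: f ≡ 0 at y ∈ {0}; g ≡ 0 at y ∈ {0, 1, 2, 3, 4}; common: {0}.
Collecting: common zeros = {(1, 3), (4, 0)}, so the count is 2.
Comparison with the Bézout bound: 2 ≤ 2 = deg(f)·deg(g), as expected for curves with no common component (the bound is attained).


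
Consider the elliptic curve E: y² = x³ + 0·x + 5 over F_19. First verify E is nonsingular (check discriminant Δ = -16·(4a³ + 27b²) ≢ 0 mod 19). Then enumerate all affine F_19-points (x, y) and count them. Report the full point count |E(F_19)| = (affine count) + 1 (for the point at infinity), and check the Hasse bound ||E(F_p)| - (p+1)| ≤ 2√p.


Affine points = {(0, 9), (0, 10), (1, 5), (1, 14), (5, 4), (5, 15), (7, 5), (7, 14), (8, 2), (8, 17), (10, 6), (10, 13), (11, 5), (11, 14), (12, 2), (12, 17), (13, 6), (13, 13), (15, 6), (15, 13), (16, 4), (16, 15), (17, 4), (17, 15), (18, 2), (18, 17)}; affine count = 26; |E(F_19)| = 27.

Discriminant check: Δ ∝ 4a³ + 27b² = 4·0³ + 27·5² = 4·0 + 27·25 ≡ 10 (mod 19). Nonzero ⇒ E is nonsingular.
For each x ∈ F_19, compute rhs = x³ + 0·x + 5 mod 19, then count y ∈ F_19 with y² ≡ rhs.
  x = 0: rhs = 5, matching y values: 9, 10 (2 points).
  x = 1: rhs = 6, matching y values: 5, 14 (2 points).
  x = 2: rhs = 13, matching y values: none (0 points).
  x = 3: rhs = 13, matching y values: none (0 points).
  x = 4: rhs = 12, matching y values: none (0 points).
  x = 5: rhs = 16, matching y values: 4, 15 (2 points).
  x = 6: rhs = 12, matching y values: none (0 points).
  x = 7: rhs = 6, matching y values: 5, 14 (2 points).
  x = 8: rhs = 4, matching y values: 2, 17 (2 points).
  x = 9: rhs = 12, matching y values: none (0 points).
  x = 10: rhs = 17, matching y values: 6, 13 (2 points).
  x = 11: rhs = 6, matching y values: 5, 14 (2 points).
  x = 12: rhs = 4, matching y values: 2, 17 (2 points).
  x = 13: rhs = 17, matching y values: 6, 13 (2 points).
  x = 14: rhs = 13, matching y values: none (0 points).
  x = 15: rhs = 17, matching y values: 6, 13 (2 points).
  x = 16: rhs = 16, matching y values: 4, 15 (2 points).
  x = 17: rhs = 16, matching y values: 4, 15 (2 points).
  x = 18: rhs = 4, matching y values: 2, 17 (2 points).
Total affine count: 26.
Full point count |E(F_19)| = 26 + 1 = 27.
Hasse bound: |27 − (19+1)| = |7| = 7 ≤ 2√19 ≈ 8.7178 ✓.


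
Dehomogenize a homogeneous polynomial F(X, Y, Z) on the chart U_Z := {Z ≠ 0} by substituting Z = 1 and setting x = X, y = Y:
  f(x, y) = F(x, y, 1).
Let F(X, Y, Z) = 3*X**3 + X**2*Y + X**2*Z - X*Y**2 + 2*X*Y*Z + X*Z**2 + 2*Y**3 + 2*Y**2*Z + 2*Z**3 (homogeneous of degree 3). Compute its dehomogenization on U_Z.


f(x, y) = 3*x**3 + x**2*y + x**2 - x*y**2 + 2*x*y + x + 2*y**3 + 2*y**2 + 2

On U_Z we set Z = 1. Each monomial c·X^i·Y^j·Z^k in F becomes c·x^i·y^j·1^k = c·x^i·y^j.
Substituting Z = 1: F(X, Y, 1) = 3*x**3 + x**2*y + x**2 - x*y**2 + 2*x*y + x + 2*y**3 + 2*y**2 + 2.
Note: deg(f) ≤ deg(F) = 3; strict inequality happens when F is divisible by Z (lost terms).


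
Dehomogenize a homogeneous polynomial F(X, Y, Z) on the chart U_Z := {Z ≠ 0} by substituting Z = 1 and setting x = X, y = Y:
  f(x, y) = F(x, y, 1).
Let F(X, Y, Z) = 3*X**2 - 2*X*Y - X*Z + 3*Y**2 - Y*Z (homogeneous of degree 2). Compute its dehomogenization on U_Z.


f(x, y) = 3*x**2 - 2*x*y - x + 3*y**2 - y

On U_Z we set Z = 1. Each monomial c·X^i·Y^j·Z^k in F becomes c·x^i·y^j·1^k = c·x^i·y^j.
Substituting Z = 1: F(X, Y, 1) = 3*x**2 - 2*x*y - x + 3*y**2 - y.
Note: deg(f) ≤ deg(F) = 2; strict inequality happens when F is divisible by Z (lost terms).


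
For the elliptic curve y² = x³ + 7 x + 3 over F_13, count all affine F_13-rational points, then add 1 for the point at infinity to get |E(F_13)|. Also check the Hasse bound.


Affine points = {(0, 4), (0, 9), (2, 5), (2, 8), (3, 5), (3, 8), (4, 2), (4, 11), (6, 1), (6, 12), (8, 5), (8, 8)}; affine count = 12; |E(F_13)| = 13.

Discriminant check: Δ ∝ 4a³ + 27b² = 4·7³ + 27·3² = 4·343 + 27·9 ≡ 3 (mod 13). Nonzero ⇒ E is nonsingular.
For each x ∈ F_13, compute rhs = x³ + 7·x + 3 mod 13, then count y ∈ F_13 with y² ≡ rhs.
  x = 0: rhs = 3, matching y values: 4, 9 (2 points).
  x = 1: rhs = 11, matching y values: none (0 points).
  x = 2: rhs = 12, matching y values: 5, 8 (2 points).
  x = 3: rhs = 12, matching y values: 5, 8 (2 points).
  x = 4: rhs = 4, matching y values: 2, 11 (2 points).
  x = 5: rhs = 7, matching y values: none (0 points).
  x = 6: rhs = 1, matching y values: 1, 12 (2 points).
  x = 7: rhs = 5, matching y values: none (0 points).
  x = 8: rhs = 12, matching y values: 5, 8 (2 points).
  x = 9: rhs = 2, matching y values: none (0 points).
  x = 10: rhs = 7, matching y values: none (0 points).
  x = 11: rhs = 7, matching y values: none (0 points).
  x = 12: rhs = 8, matching y values: none (0 points).
Total affine count: 12.
Full point count |E(F_13)| = 12 + 1 = 13.
Hasse bound: |13 − (13+1)| = |-1| = 1 ≤ 2√13 ≈ 7.2111 ✓.


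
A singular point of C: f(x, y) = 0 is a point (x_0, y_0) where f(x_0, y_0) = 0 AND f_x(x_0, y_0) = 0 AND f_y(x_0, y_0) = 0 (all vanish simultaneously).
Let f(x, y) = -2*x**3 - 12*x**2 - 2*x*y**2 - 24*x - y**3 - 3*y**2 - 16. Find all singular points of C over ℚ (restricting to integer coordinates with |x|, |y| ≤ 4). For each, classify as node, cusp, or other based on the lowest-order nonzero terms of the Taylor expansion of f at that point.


Singular points: {(-2, 0)}; classification: cusp.

Compute partial derivatives:
  f_x = -6*x**2 - 24*x - 2*y**2 - 24.
  f_y = -4*x*y - 3*y**2 - 6*y.
Scan x_0 ∈ {−4, ..., 4}. For each x_0, f_y(x_0, y) is a polynomial in y; find its integer roots y ∈ {−4, ..., 4}, then test f_x and f at those candidates.
  x = -4: f_y(-4, y) = -3*y**2 + 10*y; vanishes at y ∈ {0}. (-4, 0): f_x = -24 ≠ 0.
  x = -3: f_y(-3, y) = -3*y**2 + 6*y; vanishes at y ∈ {0, 2}. (-3, 0): f_x = -6 ≠ 0; (-3, 2): f_x = -14 ≠ 0.
  x = -2: f_y(-2, y) = -3*y**2 + 2*y; vanishes at y ∈ {0}. (-2, 0): f_x = 0, f = 0 — SINGULAR.
  x = -1: f_y(-1, y) = -3*y**2 - 2*y; vanishes at y ∈ {0}. (-1, 0): f_x = -6 ≠ 0.
  x = 0: f_y(0, y) = -3*y**2 - 6*y; vanishes at y ∈ {-2, 0}. (0, -2): f_x = -32 ≠ 0; (0, 0): f_x = -24 ≠ 0.
  x = 1: f_y(1, y) = -3*y**2 - 10*y; vanishes at y ∈ {0}. (1, 0): f_x = -54 ≠ 0.
  x = 2: f_y(2, y) = -3*y**2 - 14*y; vanishes at y ∈ {0}. (2, 0): f_x = -96 ≠ 0.
  x = 3: f_y(3, y) = -3*y**2 - 18*y; vanishes at y ∈ {0}. (3, 0): f_x = -150 ≠ 0.
  x = 4: f_y(4, y) = -3*y**2 - 22*y; vanishes at y ∈ {0}. (4, 0): f_x = -216 ≠ 0.
Only singular point on the grid: (-2, 0).
Classify: substitute x = -2 + u, y = 0 + v and expand: f = -2*u**3 - 2*u*v**2 - v**3 + v**2.
No constant or linear terms (consistent with a singular point). Quadratic part: v**2. Cubic part: -2*u**3 - 2*u*v**2 - v**3.
The quadratic part v**2 is a perfect square, so there is a single (double) tangent line v = 0, i.e. y = 0. Restricting the cubic part to that line (v = 0) leaves -2*u**3 ≠ 0, so f is not divisible by v and the branch is v² ≈ 2*u**3 to lowest order — this is a cusp.
Classification: cusp.


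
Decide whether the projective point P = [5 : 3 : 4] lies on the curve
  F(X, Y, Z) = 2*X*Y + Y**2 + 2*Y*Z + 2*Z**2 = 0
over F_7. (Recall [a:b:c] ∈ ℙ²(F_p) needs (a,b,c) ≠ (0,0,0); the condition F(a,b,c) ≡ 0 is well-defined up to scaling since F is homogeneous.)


F(5,3,4) ≡ 4 (mod 7); P is NOT on the curve.

Evaluate F(5, 3, 4) term-by-term (mod 7).
  2*X*Y ↦ 2·5·3·1 = 30
  Y**2 ↦ 1·1·9·1 = 9
  2*Y*Z ↦ 2·1·3·4 = 24
  2*Z**2 ↦ 2·1·1·16 = 32
Sum: F(5, 3, 4) = (30) + (9) + (24) + (32) = 95.
Reducing mod 7: 95 ≡ 4 (mod 7).
Since F(a, b, c) ≡ 4 ≠ 0 (mod 7), P does NOT lie on the curve.


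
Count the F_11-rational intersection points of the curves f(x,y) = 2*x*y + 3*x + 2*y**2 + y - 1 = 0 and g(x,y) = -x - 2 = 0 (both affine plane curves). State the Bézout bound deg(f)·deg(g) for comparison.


Common zeros: ∅; count = 0; Bézout bound = 2.

deg(f) = 2, deg(g) = 1, so Bézout bound = 2.
Scan x ∈ F_11. For each x, list the y ∈ F_11 with f(x, y) ≡ 0 and those with g(x, y) ≡ 0 (mod 11); the common zeros in that column are the intersection.
  x = 0: f ≡ 0 at y ∈ {6, 10}; g ≡ 0 at y ∈ ∅; common: ∅.
  x = 1: f ≡ 0 at y ∈ {7, 8}; g ≡ 0 at y ∈ ∅; common: ∅.
  x = 2: f ≡ 0 at y ∈ ∅; g ≡ 0 at y ∈ ∅; common: ∅.
  x = 3: f ≡ 0 at y ∈ ∅; g ≡ 0 at y ∈ ∅; common: ∅.
  x = 4: f ≡ 0 at y ∈ {0, 1}; g ≡ 0 at y ∈ ∅; common: ∅.
  x = 5: f ≡ 0 at y ∈ {2, 9}; g ≡ 0 at y ∈ ∅; common: ∅.
  x = 6: f ≡ 0 at y ∈ {5}; g ≡ 0 at y ∈ ∅; common: ∅.
  x = 7: f ≡ 0 at y ∈ ∅; g ≡ 0 at y ∈ ∅; common: ∅.
  x = 8: f ≡ 0 at y ∈ ∅; g ≡ 0 at y ∈ ∅; common: ∅.
  x = 9: f ≡ 0 at y ∈ ∅; g ≡ 0 at y ∈ {0, 1, 2, 3, 4, 5, 6, 7, 8, 9, 10}; common: ∅.
  x = 10: f ≡ 0 at y ∈ {3}; g ≡ 0 at y ∈ ∅; common: ∅.
Collecting: common zeros = ∅, so the count is 0.
Comparison with the Bézout bound: 0 ≤ 2 = deg(f)·deg(g), as expected for curves with no common component (the affine F_11-count falls short of the bound because intersections may lie at infinity, over extension fields, or carry multiplicity).


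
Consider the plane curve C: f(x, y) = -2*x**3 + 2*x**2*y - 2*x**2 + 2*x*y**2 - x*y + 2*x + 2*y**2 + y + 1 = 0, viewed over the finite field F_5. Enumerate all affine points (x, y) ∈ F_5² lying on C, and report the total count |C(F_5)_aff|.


Affine F_5-points: {(1, 1), (2, 4), (3, 0), (3, 3), (4, 4)}; count = 5.

For each of the 25 pairs (x, y) ∈ F_5², evaluate f(x, y) mod 5. Record the zeros.
  x = 0: [0↦1, 1↦4, 2↦1, 3↦2, 4↦2]  zeros at y ∈ ∅
  x = 1: [0↦4, 1↦0, 2↦4, 3↦1, 4↦1]  zeros at y ∈ {1}
  x = 2: [0↦1, 1↦4, 2↦4, 3↦1, 4↦0]  zeros at y ∈ {4}
  x = 3: [0↦0, 1↦4, 2↦4, 3↦0, 4↦2]  zeros at y ∈ {0, 3}
  x = 4: [0↦4, 1↦3, 2↦2, 3↦1, 4↦0]  zeros at y ∈ {4}
Collecting zeros: affine points = {(1, 1), (2, 4), (3, 0), (3, 3), (4, 4)}.
Total count |C(F_5)_aff| = 5.


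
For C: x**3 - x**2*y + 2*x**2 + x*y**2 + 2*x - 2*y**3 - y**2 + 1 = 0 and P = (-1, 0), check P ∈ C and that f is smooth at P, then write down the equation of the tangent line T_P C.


Tangent line at P: x - y + 1 = 0.

Step 1: f(-1, 0) = 0, so P lies on C.
Step 2: partial derivatives
  f_x(x, y) = 3*x**2 - 2*x*y + 4*x + y**2 + 2, f_y(x, y) = -x**2 + 2*x*y - 6*y**2 - 2*y.
  f_x(P) = 1, f_y(P) = -1 (gradient nonzero, so P is smooth).
Step 3: tangent line at P: 1·(x − -1) + -1·(y − 0) = 0.
Expanding: x - y + 1 = 0.


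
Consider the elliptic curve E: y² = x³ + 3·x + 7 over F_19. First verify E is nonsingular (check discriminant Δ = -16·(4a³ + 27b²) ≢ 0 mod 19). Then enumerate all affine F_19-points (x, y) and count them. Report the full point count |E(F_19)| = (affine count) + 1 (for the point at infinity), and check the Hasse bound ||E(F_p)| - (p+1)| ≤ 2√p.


Affine points = {(0, 8), (0, 11), (1, 7), (1, 12), (3, 9), (3, 10), (4, 8), (4, 11), (8, 7), (8, 12), (10, 7), (10, 12), (12, 2), (12, 17), (13, 1), (13, 18), (14, 0), (15, 8), (15, 11), (16, 3), (16, 16)}; affine count = 21; |E(F_19)| = 22.

Discriminant check: Δ ∝ 4a³ + 27b² = 4·3³ + 27·7² = 4·27 + 27·49 ≡ 6 (mod 19). Nonzero ⇒ E is nonsingular.
For each x ∈ F_19, compute rhs = x³ + 3·x + 7 mod 19, then count y ∈ F_19 with y² ≡ rhs.
  x = 0: rhs = 7, matching y values: 8, 11 (2 points).
  x = 1: rhs = 11, matching y values: 7, 12 (2 points).
  x = 2: rhs = 2, matching y values: none (0 points).
  x = 3: rhs = 5, matching y values: 9, 10 (2 points).
  x = 4: rhs = 7, matching y values: 8, 11 (2 points).
  x = 5: rhs = 14, matching y values: none (0 points).
  x = 6: rhs = 13, matching y values: none (0 points).
  x = 7: rhs = 10, matching y values: none (0 points).
  x = 8: rhs = 11, matching y values: 7, 12 (2 points).
  x = 9: rhs = 3, matching y values: none (0 points).
  x = 10: rhs = 11, matching y values: 7, 12 (2 points).
  x = 11: rhs = 3, matching y values: none (0 points).
  x = 12: rhs = 4, matching y values: 2, 17 (2 points).
  x = 13: rhs = 1, matching y values: 1, 18 (2 points).
  x = 14: rhs = 0, matching y values: 0 (1 points).
  x = 15: rhs = 7, matching y values: 8, 11 (2 points).
  x = 16: rhs = 9, matching y values: 3, 16 (2 points).
  x = 17: rhs = 12, matching y values: none (0 points).
  x = 18: rhs = 3, matching y values: none (0 points).
Total affine count: 21.
Full point count |E(F_19)| = 21 + 1 = 22.
Hasse bound: |22 − (19+1)| = |2| = 2 ≤ 2√19 ≈ 8.7178 ✓.


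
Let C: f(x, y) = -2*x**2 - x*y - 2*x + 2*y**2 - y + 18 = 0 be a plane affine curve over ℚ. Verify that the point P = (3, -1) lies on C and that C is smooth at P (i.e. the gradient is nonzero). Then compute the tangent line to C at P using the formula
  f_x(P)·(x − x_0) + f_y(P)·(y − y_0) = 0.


Tangent line at P: -13*x - 8*y + 31 = 0.

Step 1: f(3, -1) = 0, so P lies on C.
Step 2: partial derivatives
  f_x(x, y) = -4*x - y - 2, f_y(x, y) = -x + 4*y - 1.
  f_x(P) = -13, f_y(P) = -8 (gradient nonzero, so P is smooth).
Step 3: tangent line at P: -13·(x − 3) + -8·(y − -1) = 0.
Expanding: -13*x - 8*y + 31 = 0.


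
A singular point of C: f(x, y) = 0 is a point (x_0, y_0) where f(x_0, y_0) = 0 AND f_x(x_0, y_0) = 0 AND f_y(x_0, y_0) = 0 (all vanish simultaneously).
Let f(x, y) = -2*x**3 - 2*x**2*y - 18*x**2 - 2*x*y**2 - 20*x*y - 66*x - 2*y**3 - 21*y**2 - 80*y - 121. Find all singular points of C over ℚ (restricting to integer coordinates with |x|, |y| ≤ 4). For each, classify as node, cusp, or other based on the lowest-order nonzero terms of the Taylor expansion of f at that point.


Singular points: {(-2, -3)}; classification: cusp.

Compute partial derivatives:
  f_x = -6*x**2 - 4*x*y - 36*x - 2*y**2 - 20*y - 66.
  f_y = -2*x**2 - 4*x*y - 20*x - 6*y**2 - 42*y - 80.
Scan x_0 ∈ {−4, ..., 4}. For each x_0, f_y(x_0, y) is a polynomial in y; find its integer roots y ∈ {−4, ..., 4}, then test f_x and f at those candidates.
  x = -4: f_y(-4, y) = -6*y**2 - 26*y - 32; no integer root y with |y| ≤ 4.
  x = -3: f_y(-3, y) = -6*y**2 - 30*y - 38; no integer root y with |y| ≤ 4.
  x = -2: f_y(-2, y) = -6*y**2 - 34*y - 48; vanishes at y ∈ {-3}. (-2, -3): f_x = 0, f = 0 — SINGULAR.
  x = -1: f_y(-1, y) = -6*y**2 - 38*y - 62; no integer root y with |y| ≤ 4.
  x = 0: f_y(0, y) = -6*y**2 - 42*y - 80; no integer root y with |y| ≤ 4.
  x = 1: f_y(1, y) = -6*y**2 - 46*y - 102; no integer root y with |y| ≤ 4.
  x = 2: f_y(2, y) = -6*y**2 - 50*y - 128; no integer root y with |y| ≤ 4.
  x = 3: f_y(3, y) = -6*y**2 - 54*y - 158; no integer root y with |y| ≤ 4.
  x = 4: f_y(4, y) = -6*y**2 - 58*y - 192; no integer root y with |y| ≤ 4.
Only singular point on the grid: (-2, -3).
Classify: substitute x = -2 + u, y = -3 + v and expand: f = -2*u**3 - 2*u**2*v - 2*u*v**2 - 2*v**3 + v**2.
No constant or linear terms (consistent with a singular point). Quadratic part: v**2. Cubic part: -2*u**3 - 2*u**2*v - 2*u*v**2 - 2*v**3.
The quadratic part v**2 is a perfect square, so there is a single (double) tangent line v = 0, i.e. y = -3. Restricting the cubic part to that line (v = 0) leaves -2*u**3 ≠ 0, so f is not divisible by v and the branch is v² ≈ 2*u**3 to lowest order — this is a cusp.
Classification: cusp.


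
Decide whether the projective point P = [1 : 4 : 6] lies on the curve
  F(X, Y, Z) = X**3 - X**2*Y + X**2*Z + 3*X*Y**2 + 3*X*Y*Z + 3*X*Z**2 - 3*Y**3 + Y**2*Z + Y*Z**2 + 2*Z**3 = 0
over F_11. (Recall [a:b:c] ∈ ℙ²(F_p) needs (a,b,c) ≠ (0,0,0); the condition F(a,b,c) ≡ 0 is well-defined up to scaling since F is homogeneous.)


F(1,4,6) ≡ 7 (mod 11); P is NOT on the curve.

Evaluate F(1, 4, 6) term-by-term (mod 11).
  X**3 ↦ 1·1·1·1 = 1
  -X**2*Y ↦ -1·1·4·1 = -4
  X**2*Z ↦ 1·1·1·6 = 6
  3*X*Y**2 ↦ 3·1·16·1 = 48
  3*X*Y*Z ↦ 3·1·4·6 = 72
  3*X*Z**2 ↦ 3·1·1·36 = 108
  -3*Y**3 ↦ -3·1·64·1 = -192
  Y**2*Z ↦ 1·1·16·6 = 96
  Y*Z**2 ↦ 1·1·4·36 = 144
  2*Z**3 ↦ 2·1·1·216 = 432
Sum: F(1, 4, 6) = (1) + (-4) + (6) + (48) + (72) + (108) + (-192) + (96) + (144) + (432) = 711.
Reducing mod 11: 711 ≡ 7 (mod 11).
Since F(a, b, c) ≡ 7 ≠ 0 (mod 11), P does NOT lie on the curve.


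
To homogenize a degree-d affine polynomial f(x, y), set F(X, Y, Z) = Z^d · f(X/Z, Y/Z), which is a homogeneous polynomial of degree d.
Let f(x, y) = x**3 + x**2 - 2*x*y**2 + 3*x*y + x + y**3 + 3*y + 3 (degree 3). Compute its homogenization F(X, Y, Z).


F(X, Y, Z) = X**3 + X**2*Z - 2*X*Y**2 + 3*X*Y*Z + X*Z**2 + Y**3 + 3*Y*Z**2 + 3*Z**3

deg(f) = 3.
Substitute x = X/Z, y = Y/Z into f, then multiply by Z^3.
  monomial 1·x^3·y^0 ↦ 1·X^3·Y^0·Z^0.
  monomial 1·x^2·y^0 ↦ 1·X^2·Y^0·Z^1.
  monomial -2·x^1·y^2 ↦ -2·X^1·Y^2·Z^0.
  monomial 3·x^1·y^1 ↦ 3·X^1·Y^1·Z^1.
  monomial 1·x^1·y^0 ↦ 1·X^1·Y^0·Z^2.
  monomial 1·x^0·y^3 ↦ 1·X^0·Y^3·Z^0.
  monomial 3·x^0·y^1 ↦ 3·X^0·Y^1·Z^2.
  monomial 3·x^0·y^0 ↦ 3·X^0·Y^0·Z^3.
Collecting: F(X, Y, Z) = X**3 + X**2*Z - 2*X*Y**2 + 3*X*Y*Z + X*Z**2 + Y**3 + 3*Y*Z**2 + 3*Z**3.


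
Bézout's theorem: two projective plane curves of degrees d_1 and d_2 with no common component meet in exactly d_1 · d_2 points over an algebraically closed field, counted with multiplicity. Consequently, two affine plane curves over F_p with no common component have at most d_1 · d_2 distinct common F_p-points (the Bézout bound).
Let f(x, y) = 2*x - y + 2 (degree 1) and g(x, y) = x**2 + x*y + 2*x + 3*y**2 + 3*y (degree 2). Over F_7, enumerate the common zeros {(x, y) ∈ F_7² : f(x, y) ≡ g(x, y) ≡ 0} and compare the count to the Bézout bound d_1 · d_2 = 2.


Common zeros: ∅; count = 0; Bézout bound = 2.

deg(f) = 1, deg(g) = 2, so Bézout bound = 2.
Scan x ∈ F_7. For each x, list the y ∈ F_7 with f(x, y) ≡ 0 and those with g(x, y) ≡ 0 (mod 7); the common zeros in that column are the intersection.
  x = 0: f ≡ 0 at y ∈ {2}; g ≡ 0 at y ∈ {0, 6}; common: ∅.
  x = 1: f ≡ 0 at y ∈ {4}; g ≡ 0 at y ∈ {3, 5}; common: ∅.
  x = 2: f ≡ 0 at y ∈ {6}; g ≡ 0 at y ∈ ∅; common: ∅.
  x = 3: f ≡ 0 at y ∈ {1}; g ≡ 0 at y ∈ ∅; common: ∅.
  x = 4: f ≡ 0 at y ∈ {3}; g ≡ 0 at y ∈ ∅; common: ∅.
  x = 5: f ≡ 0 at y ∈ {5}; g ≡ 0 at y ∈ {0, 2}; common: ∅.
  x = 6: f ≡ 0 at y ∈ {0}; g ≡ 0 at y ∈ {5, 6}; common: ∅.
Collecting: common zeros = ∅, so the count is 0.
Comparison with the Bézout bound: 0 ≤ 2 = deg(f)·deg(g), as expected for curves with no common component (the affine F_7-count falls short of the bound because intersections may lie at infinity, over extension fields, or carry multiplicity).


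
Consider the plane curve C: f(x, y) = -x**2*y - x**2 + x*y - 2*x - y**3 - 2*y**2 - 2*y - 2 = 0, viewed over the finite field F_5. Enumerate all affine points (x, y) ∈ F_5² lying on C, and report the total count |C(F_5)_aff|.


Affine F_5-points: {(1, 0), (1, 1), (1, 2), (2, 0), (3, 4), (4, 2)}; count = 6.

For each of the 25 pairs (x, y) ∈ F_5², evaluate f(x, y) mod 5. Record the zeros.
  x = 0: [0↦3, 1↦3, 2↦3, 3↦2, 4↦4]  zeros at y ∈ ∅
  x = 1: [0↦0, 1↦0, 2↦0, 3↦4, 4↦1]  zeros at y ∈ {0, 1, 2}
  x = 2: [0↦0, 1↦3, 2↦1, 3↦3, 4↦3]  zeros at y ∈ {0}
  x = 3: [0↦3, 1↦2, 2↦1, 3↦4, 4↦0]  zeros at y ∈ {4}
  x = 4: [0↦4, 1↦2, 2↦0, 3↦2, 4↦2]  zeros at y ∈ {2}
Collecting zeros: affine points = {(1, 0), (1, 1), (1, 2), (2, 0), (3, 4), (4, 2)}.
Total count |C(F_5)_aff| = 6.


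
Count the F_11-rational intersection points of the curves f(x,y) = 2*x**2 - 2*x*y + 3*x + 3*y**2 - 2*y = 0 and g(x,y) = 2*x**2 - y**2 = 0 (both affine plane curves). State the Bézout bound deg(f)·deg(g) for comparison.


Common zeros: {(0, 0)}; count = 1; Bézout bound = 4.

deg(f) = 2, deg(g) = 2, so Bézout bound = 4.
Scan x ∈ F_11. For each x, list the y ∈ F_11 with f(x, y) ≡ 0 and those with g(x, y) ≡ 0 (mod 11); the common zeros in that column are the intersection.
  x = 0: f ≡ 0 at y ∈ {0, 8}; g ≡ 0 at y ∈ {0}; common: {0}.
  x = 1: f ≡ 0 at y ∈ {8}; g ≡ 0 at y ∈ ∅; common: ∅.
  x = 2: f ≡ 0 at y ∈ {1}; g ≡ 0 at y ∈ ∅; common: ∅.
  x = 3: f ≡ 0 at y ∈ {1, 9}; g ≡ 0 at y ∈ ∅; common: ∅.
  x = 4: f ≡ 0 at y ∈ {0, 7}; g ≡ 0 at y ∈ ∅; common: ∅.
  x = 5: f ≡ 0 at y ∈ ∅; g ≡ 0 at y ∈ ∅; common: ∅.
  x = 6: f ≡ 0 at y ∈ ∅; g ≡ 0 at y ∈ ∅; common: ∅.
  x = 7: f ≡ 0 at y ∈ {2, 7}; g ≡ 0 at y ∈ ∅; common: ∅.
  x = 8: f ≡ 0 at y ∈ ∅; g ≡ 0 at y ∈ ∅; common: ∅.
  x = 9: f ≡ 0 at y ∈ ∅; g ≡ 0 at y ∈ ∅; common: ∅.
  x = 10: f ≡ 0 at y ∈ {2, 9}; g ≡ 0 at y ∈ ∅; common: ∅.
Collecting: common zeros = {(0, 0)}, so the count is 1.
Comparison with the Bézout bound: 1 ≤ 4 = deg(f)·deg(g), as expected for curves with no common component (the affine F_11-count falls short of the bound because intersections may lie at infinity, over extension fields, or carry multiplicity).


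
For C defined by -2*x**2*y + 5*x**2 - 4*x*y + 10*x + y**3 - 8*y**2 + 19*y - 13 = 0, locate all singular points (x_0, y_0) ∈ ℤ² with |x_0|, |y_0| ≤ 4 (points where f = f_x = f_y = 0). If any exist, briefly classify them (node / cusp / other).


Singular points: {(-1, 3)}; classification: node.

Compute partial derivatives:
  f_x = -4*x*y + 10*x - 4*y + 10.
  f_y = -2*x**2 - 4*x + 3*y**2 - 16*y + 19.
Scan x_0 ∈ {−4, ..., 4}. For each x_0, f_y(x_0, y) is a polynomial in y; find its integer roots y ∈ {−4, ..., 4}, then test f_x and f at those candidates.
  x = -4: f_y(-4, y) = 3*y**2 - 16*y + 3; no integer root y with |y| ≤ 4.
  x = -3: f_y(-3, y) = 3*y**2 - 16*y + 13; vanishes at y ∈ {1}. (-3, 1): f_x = -12 ≠ 0.
  x = -2: f_y(-2, y) = 3*y**2 - 16*y + 19; no integer root y with |y| ≤ 4.
  x = -1: f_y(-1, y) = 3*y**2 - 16*y + 21; vanishes at y ∈ {3}. (-1, 3): f_x = 0, f = 0 — SINGULAR.
  x = 0: f_y(0, y) = 3*y**2 - 16*y + 19; no integer root y with |y| ≤ 4.
  x = 1: f_y(1, y) = 3*y**2 - 16*y + 13; vanishes at y ∈ {1}. (1, 1): f_x = 12 ≠ 0.
  x = 2: f_y(2, y) = 3*y**2 - 16*y + 3; no integer root y with |y| ≤ 4.
  x = 3: f_y(3, y) = 3*y**2 - 16*y - 11; no integer root y with |y| ≤ 4.
  x = 4: f_y(4, y) = 3*y**2 - 16*y - 29; no integer root y with |y| ≤ 4.
Only singular point on the grid: (-1, 3).
Classify: substitute x = -1 + u, y = 3 + v and expand: f = -2*u**2*v - u**2 + v**3 + v**2.
No constant or linear terms (consistent with a singular point). Quadratic part: -u**2 + v**2. Cubic part: -2*u**2*v + v**3.
The quadratic part v**2 - u**2 = (v − u)(v + u) splits into two distinct linear factors, so there are two distinct tangent lines y − 3 = ±(x − -1) — this is a node (ordinary double point).
Classification: node.


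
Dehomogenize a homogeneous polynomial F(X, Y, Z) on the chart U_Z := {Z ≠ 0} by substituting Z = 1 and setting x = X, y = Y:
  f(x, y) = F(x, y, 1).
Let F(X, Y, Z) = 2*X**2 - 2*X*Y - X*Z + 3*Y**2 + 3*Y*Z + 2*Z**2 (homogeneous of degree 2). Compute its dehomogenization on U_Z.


f(x, y) = 2*x**2 - 2*x*y - x + 3*y**2 + 3*y + 2

On U_Z we set Z = 1. Each monomial c·X^i·Y^j·Z^k in F becomes c·x^i·y^j·1^k = c·x^i·y^j.
Substituting Z = 1: F(X, Y, 1) = 2*x**2 - 2*x*y - x + 3*y**2 + 3*y + 2.
Note: deg(f) ≤ deg(F) = 2; strict inequality happens when F is divisible by Z (lost terms).


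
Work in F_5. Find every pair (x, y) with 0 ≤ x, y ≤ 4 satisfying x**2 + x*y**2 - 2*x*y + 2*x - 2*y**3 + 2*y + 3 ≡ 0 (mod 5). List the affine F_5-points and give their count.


Affine F_5-points: {(0, 3), (1, 1), (3, 1), (4, 2)}; count = 4.

For each of the 25 pairs (x, y) ∈ F_5², evaluate f(x, y) mod 5. Record the zeros.
  x = 0: [0↦3, 1↦3, 2↦1, 3↦0, 4↦3]  zeros at y ∈ {3}
  x = 1: [0↦1, 1↦0, 2↦4, 3↦1, 4↦4]  zeros at y ∈ {1}
  x = 2: [0↦1, 1↦4, 2↦4, 3↦4, 4↦2]  zeros at y ∈ ∅
  x = 3: [0↦3, 1↦0, 2↦1, 3↦4, 4↦2]  zeros at y ∈ {1}
  x = 4: [0↦2, 1↦3, 2↦0, 3↦1, 4↦4]  zeros at y ∈ {2}
Collecting zeros: affine points = {(0, 3), (1, 1), (3, 1), (4, 2)}.
Total count |C(F_5)_aff| = 4.


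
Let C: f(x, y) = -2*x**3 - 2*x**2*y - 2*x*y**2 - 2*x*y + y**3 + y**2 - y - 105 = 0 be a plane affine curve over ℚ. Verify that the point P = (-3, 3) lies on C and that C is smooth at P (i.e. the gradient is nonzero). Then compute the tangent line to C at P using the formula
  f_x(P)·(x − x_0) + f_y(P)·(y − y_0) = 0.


Tangent line at P: -42*x + 56*y - 294 = 0.

Step 1: f(-3, 3) = 0, so P lies on C.
Step 2: partial derivatives
  f_x(x, y) = -6*x**2 - 4*x*y - 2*y**2 - 2*y, f_y(x, y) = -2*x**2 - 4*x*y - 2*x + 3*y**2 + 2*y - 1.
  f_x(P) = -42, f_y(P) = 56 (gradient nonzero, so P is smooth).
Step 3: tangent line at P: -42·(x − -3) + 56·(y − 3) = 0.
Expanding: -42*x + 56*y - 294 = 0.


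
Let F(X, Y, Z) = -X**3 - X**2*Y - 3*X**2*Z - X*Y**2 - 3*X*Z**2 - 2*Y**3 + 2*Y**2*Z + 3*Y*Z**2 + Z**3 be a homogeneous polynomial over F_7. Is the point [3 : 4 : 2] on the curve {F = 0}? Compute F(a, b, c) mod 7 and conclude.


F(3,4,2) ≡ 1 (mod 7); P is NOT on the curve.

Evaluate F(3, 4, 2) term-by-term (mod 7).
  -X**3 ↦ -1·27·1·1 = -27
  -X**2*Y ↦ -1·9·4·1 = -36
  -3*X**2*Z ↦ -3·9·1·2 = -54
  -X*Y**2 ↦ -1·3·16·1 = -48
  -3*X*Z**2 ↦ -3·3·1·4 = -36
  -2*Y**3 ↦ -2·1·64·1 = -128
  2*Y**2*Z ↦ 2·1·16·2 = 64
  3*Y*Z**2 ↦ 3·1·4·4 = 48
  Z**3 ↦ 1·1·1·8 = 8
Sum: F(3, 4, 2) = (-27) + (-36) + (-54) + (-48) + (-36) + (-128) + (64) + (48) + (8) = -209.
Reducing mod 7: -209 ≡ 1 (mod 7).
Since F(a, b, c) ≡ 1 ≠ 0 (mod 7), P does NOT lie on the curve.


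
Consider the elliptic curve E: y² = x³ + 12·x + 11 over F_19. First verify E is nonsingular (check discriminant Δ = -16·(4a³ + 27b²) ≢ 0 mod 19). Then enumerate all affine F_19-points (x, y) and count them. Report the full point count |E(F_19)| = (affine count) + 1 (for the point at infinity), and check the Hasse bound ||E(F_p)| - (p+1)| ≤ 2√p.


Affine points = {(0, 7), (0, 12), (1, 9), (1, 10), (2, 9), (2, 10), (3, 6), (3, 13), (4, 3), (4, 16), (5, 5), (5, 14), (7, 1), (7, 18), (8, 7), (8, 12), (11, 7), (11, 12), (14, 4), (14, 15), (16, 9), (16, 10), (17, 6), (17, 13), (18, 6), (18, 13)}; affine count = 26; |E(F_19)| = 27.

Discriminant check: Δ ∝ 4a³ + 27b² = 4·12³ + 27·11² = 4·1728 + 27·121 ≡ 14 (mod 19). Nonzero ⇒ E is nonsingular.
For each x ∈ F_19, compute rhs = x³ + 12·x + 11 mod 19, then count y ∈ F_19 with y² ≡ rhs.
  x = 0: rhs = 11, matching y values: 7, 12 (2 points).
  x = 1: rhs = 5, matching y values: 9, 10 (2 points).
  x = 2: rhs = 5, matching y values: 9, 10 (2 points).
  x = 3: rhs = 17, matching y values: 6, 13 (2 points).
  x = 4: rhs = 9, matching y values: 3, 16 (2 points).
  x = 5: rhs = 6, matching y values: 5, 14 (2 points).
  x = 6: rhs = 14, matching y values: none (0 points).
  x = 7: rhs = 1, matching y values: 1, 18 (2 points).
  x = 8: rhs = 11, matching y values: 7, 12 (2 points).
  x = 9: rhs = 12, matching y values: none (0 points).
  x = 10: rhs = 10, matching y values: none (0 points).
  x = 11: rhs = 11, matching y values: 7, 12 (2 points).
  x = 12: rhs = 2, matching y values: none (0 points).
  x = 13: rhs = 8, matching y values: none (0 points).
  x = 14: rhs = 16, matching y values: 4, 15 (2 points).
  x = 15: rhs = 13, matching y values: none (0 points).
  x = 16: rhs = 5, matching y values: 9, 10 (2 points).
  x = 17: rhs = 17, matching y values: 6, 13 (2 points).
  x = 18: rhs = 17, matching y values: 6, 13 (2 points).
Total affine count: 26.
Full point count |E(F_19)| = 26 + 1 = 27.
Hasse bound: |27 − (19+1)| = |7| = 7 ≤ 2√19 ≈ 8.7178 ✓.


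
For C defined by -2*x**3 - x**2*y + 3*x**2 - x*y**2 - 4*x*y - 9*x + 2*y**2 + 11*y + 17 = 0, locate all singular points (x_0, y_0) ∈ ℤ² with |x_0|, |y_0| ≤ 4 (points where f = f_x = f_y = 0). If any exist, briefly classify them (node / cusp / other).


Singular points: {(1, -3)}; classification: cusp.

Compute partial derivatives:
  f_x = -6*x**2 - 2*x*y + 6*x - y**2 - 4*y - 9.
  f_y = -x**2 - 2*x*y - 4*x + 4*y + 11.
Scan x_0 ∈ {−4, ..., 4}. For each x_0, f_y(x_0, y) is a polynomial in y; find its integer roots y ∈ {−4, ..., 4}, then test f_x and f at those candidates.
  x = -4: f_y(-4, y) = 12*y + 11; no integer root y with |y| ≤ 4.
  x = -3: f_y(-3, y) = 10*y + 14; no integer root y with |y| ≤ 4.
  x = -2: f_y(-2, y) = 8*y + 15; no integer root y with |y| ≤ 4.
  x = -1: f_y(-1, y) = 6*y + 14; no integer root y with |y| ≤ 4.
  x = 0: f_y(0, y) = 4*y + 11; no integer root y with |y| ≤ 4.
  x = 1: f_y(1, y) = 2*y + 6; vanishes at y ∈ {-3}. (1, -3): f_x = 0, f = 0 — SINGULAR.
  x = 2: f_y(2, y) = -1; no integer root y with |y| ≤ 4.
  x = 3: f_y(3, y) = -2*y - 10; no integer root y with |y| ≤ 4.
  x = 4: f_y(4, y) = -4*y - 21; no integer root y with |y| ≤ 4.
Only singular point on the grid: (1, -3).
Classify: substitute x = 1 + u, y = -3 + v and expand: f = -2*u**3 - u**2*v - u*v**2 + v**2.
No constant or linear terms (consistent with a singular point). Quadratic part: v**2. Cubic part: -2*u**3 - u**2*v - u*v**2.
The quadratic part v**2 is a perfect square, so there is a single (double) tangent line v = 0, i.e. y = -3. Restricting the cubic part to that line (v = 0) leaves -2*u**3 ≠ 0, so f is not divisible by v and the branch is v² ≈ 2*u**3 to lowest order — this is a cusp.
Classification: cusp.
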